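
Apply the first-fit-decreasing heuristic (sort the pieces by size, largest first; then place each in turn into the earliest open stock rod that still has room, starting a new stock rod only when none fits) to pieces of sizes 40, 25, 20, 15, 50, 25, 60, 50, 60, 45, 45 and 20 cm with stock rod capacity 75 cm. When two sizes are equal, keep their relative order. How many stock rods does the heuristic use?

Sorted descending: 60, 60, 50, 50, 45, 45, 40, 25, 25, 20, 20, 15.
  60 → stock rod 1 (new)  [load 60/75]
  60 → stock rod 2 (new)  [load 60/75]
  50 → stock rod 3 (new)  [load 50/75]
  50 → stock rod 4 (new)  [load 50/75]
  45 → stock rod 5 (new)  [load 45/75]
  45 → stock rod 6 (new)  [load 45/75]
  40 → stock rod 7 (new)  [load 40/75]
  25 → stock rod 3  [load 75/75]
  25 → stock rod 4  [load 75/75]
  20 → stock rod 5  [load 65/75]
  20 → stock rod 6  [load 65/75]
  15 → stock rod 1  [load 75/75]
7 stock rods opened.

7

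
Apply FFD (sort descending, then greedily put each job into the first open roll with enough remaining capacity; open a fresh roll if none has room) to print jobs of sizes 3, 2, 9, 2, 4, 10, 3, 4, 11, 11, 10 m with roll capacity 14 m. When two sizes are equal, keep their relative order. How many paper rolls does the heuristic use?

Sorted descending: 11, 11, 10, 10, 9, 4, 4, 3, 3, 2, 2.
  11 → roll 1 (new)  [load 11/14]
  11 → roll 2 (new)  [load 11/14]
  10 → roll 3 (new)  [load 10/14]
  10 → roll 4 (new)  [load 10/14]
  9 → roll 5 (new)  [load 9/14]
  4 → roll 3  [load 14/14]
  4 → roll 4  [load 14/14]
  3 → roll 1  [load 14/14]
  3 → roll 2  [load 14/14]
  2 → roll 5  [load 11/14]
  2 → roll 5  [load 13/14]
5 paper rolls opened.

5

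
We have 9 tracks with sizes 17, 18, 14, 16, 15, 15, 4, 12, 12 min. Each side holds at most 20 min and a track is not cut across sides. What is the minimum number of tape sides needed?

8

Total = 18 + 17 + 16 + 15 + 15 + 14 + 12 + 12 + 4 = 123 min.
Lower bound: ⌈123/20⌉ = 7 tape sides.
Also, 8 tracks each exceed 10 min, and no two of those can share a side, so at least 8 tape sides are needed.
A packing using 8 tape sides:
  side 1: 18 = 18
  side 2: 17 = 17
  side 3: 16 + 4 = 20
  side 4: 15 = 15
  side 5: 15 = 15
  side 6: 14 = 14
  side 7: 12 = 12
  side 8: 12 = 12
This matches the lower bound, so 8 is optimal.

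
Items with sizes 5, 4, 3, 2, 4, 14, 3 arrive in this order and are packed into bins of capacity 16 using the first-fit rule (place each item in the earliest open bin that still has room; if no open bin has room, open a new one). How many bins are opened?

  5 → bin 1 (new)  [load 5/16]
  4 → bin 1  [load 9/16]
  3 → bin 1  [load 12/16]
  2 → bin 1  [load 14/16]
  4 → bin 2 (new)  [load 4/16]
  14 → bin 3 (new)  [load 14/16]
  3 → bin 2  [load 7/16]
3 bins opened.

3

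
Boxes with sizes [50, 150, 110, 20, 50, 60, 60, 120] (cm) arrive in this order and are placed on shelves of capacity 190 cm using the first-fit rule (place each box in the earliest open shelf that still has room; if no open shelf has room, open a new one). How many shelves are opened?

4

  50 → shelf 1 (new)  [load 50/190]
  150 → shelf 2 (new)  [load 150/190]
  110 → shelf 1  [load 160/190]
  20 → shelf 1  [load 180/190]
  50 → shelf 3 (new)  [load 50/190]
  60 → shelf 3  [load 110/190]
  60 → shelf 3  [load 170/190]
  120 → shelf 4 (new)  [load 120/190]
4 shelves opened.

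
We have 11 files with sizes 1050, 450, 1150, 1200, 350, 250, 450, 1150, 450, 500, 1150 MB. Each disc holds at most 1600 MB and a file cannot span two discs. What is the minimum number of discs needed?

6

Total = 1200 + 1150 + 1150 + 1150 + 1050 + 500 + 450 + 450 + 450 + 350 + 250 = 8150 MB.
Lower bound: ⌈8150/1600⌉ = 6 discs.
A packing using 6 discs:
  disc 1: 1200 + 350 = 1550
  disc 2: 1150 + 450 = 1600
  disc 3: 1150 + 450 = 1600
  disc 4: 1150 + 450 = 1600
  disc 5: 1050 + 500 = 1550
  disc 6: 250 = 250
This matches the lower bound, so 6 is optimal.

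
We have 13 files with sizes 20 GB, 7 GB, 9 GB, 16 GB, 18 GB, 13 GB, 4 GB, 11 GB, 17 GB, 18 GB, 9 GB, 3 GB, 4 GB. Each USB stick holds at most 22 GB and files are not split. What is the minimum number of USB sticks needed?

Total = 20 + 18 + 18 + 17 + 16 + 13 + 11 + 9 + 9 + 7 + 4 + 4 + 3 = 149 GB.
Lower bound: ⌈149/22⌉ = 7 USB sticks.
A packing using 8 USB sticks:
  USB stick 1: 20 = 20
  USB stick 2: 18 + 4 = 22
  USB stick 3: 18 + 4 = 22
  USB stick 4: 17 + 3 = 20
  USB stick 5: 16 = 16
  USB stick 6: 13 + 9 = 22
  USB stick 7: 11 + 9 = 20
  USB stick 8: 7 = 7
No arrangement into 7 USB sticks stays within capacity, so 8 is optimal.

8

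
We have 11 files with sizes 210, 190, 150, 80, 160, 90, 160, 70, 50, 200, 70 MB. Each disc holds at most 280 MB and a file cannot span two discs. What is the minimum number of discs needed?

Total = 210 + 200 + 190 + 160 + 160 + 150 + 90 + 80 + 70 + 70 + 50 = 1430 MB.
Lower bound: ⌈1430/280⌉ = 6 discs.
A packing using 6 discs:
  disc 1: 210 + 70 = 280
  disc 2: 200 + 80 = 280
  disc 3: 190 + 90 = 280
  disc 4: 160 + 70 + 50 = 280
  disc 5: 160 = 160
  disc 6: 150 = 150
This matches the lower bound, so 6 is optimal.

6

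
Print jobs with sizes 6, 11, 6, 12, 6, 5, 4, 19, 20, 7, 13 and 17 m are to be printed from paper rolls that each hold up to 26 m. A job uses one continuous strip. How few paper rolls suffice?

5

Total = 20 + 19 + 17 + 13 + 12 + 11 + 7 + 6 + 6 + 6 + 5 + 4 = 126 m.
Lower bound: ⌈126/26⌉ = 5 paper rolls.
A packing using 5 paper rolls:
  roll 1: 20 + 6 = 26
  roll 2: 19 + 7 = 26
  roll 3: 17 + 6 = 23
  roll 4: 13 + 12 = 25
  roll 5: 11 + 6 + 5 + 4 = 26
This matches the lower bound, so 5 is optimal.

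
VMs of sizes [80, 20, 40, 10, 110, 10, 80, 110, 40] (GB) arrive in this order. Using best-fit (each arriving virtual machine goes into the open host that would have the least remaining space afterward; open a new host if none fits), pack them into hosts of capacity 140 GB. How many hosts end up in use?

  80 → host 1 (new)  [load 80/140]
  20 → host 1  [load 100/140]
  40 → host 1  [load 140/140]
  10 → host 2 (new)  [load 10/140]
  110 → host 2  [load 120/140]
  10 → host 2  [load 130/140]
  80 → host 3 (new)  [load 80/140]
  110 → host 4 (new)  [load 110/140]
  40 → host 3  [load 120/140]
4 hosts opened.

4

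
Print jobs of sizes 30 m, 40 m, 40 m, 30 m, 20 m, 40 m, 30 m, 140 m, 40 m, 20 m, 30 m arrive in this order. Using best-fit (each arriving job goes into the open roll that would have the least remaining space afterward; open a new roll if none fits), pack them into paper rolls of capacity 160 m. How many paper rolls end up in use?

3

  30 → roll 1 (new)  [load 30/160]
  40 → roll 1  [load 70/160]
  40 → roll 1  [load 110/160]
  30 → roll 1  [load 140/160]
  20 → roll 1  [load 160/160]
  40 → roll 2 (new)  [load 40/160]
  30 → roll 2  [load 70/160]
  140 → roll 3 (new)  [load 140/160]
  40 → roll 2  [load 110/160]
  20 → roll 3  [load 160/160]
  30 → roll 2  [load 140/160]
3 paper rolls opened.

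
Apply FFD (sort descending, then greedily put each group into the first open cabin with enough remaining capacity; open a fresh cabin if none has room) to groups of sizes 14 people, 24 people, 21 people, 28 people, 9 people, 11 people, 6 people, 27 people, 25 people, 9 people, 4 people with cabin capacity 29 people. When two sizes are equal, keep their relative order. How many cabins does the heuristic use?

Sorted descending: 28, 27, 25, 24, 21, 14, 11, 9, 9, 6, 4.
  28 → cabin 1 (new)  [load 28/29]
  27 → cabin 2 (new)  [load 27/29]
  25 → cabin 3 (new)  [load 25/29]
  24 → cabin 4 (new)  [load 24/29]
  21 → cabin 5 (new)  [load 21/29]
  14 → cabin 6 (new)  [load 14/29]
  11 → cabin 6  [load 25/29]
  9 → cabin 7 (new)  [load 9/29]
  9 → cabin 7  [load 18/29]
  6 → cabin 5  [load 27/29]
  4 → cabin 3  [load 29/29]
7 cabins opened.

7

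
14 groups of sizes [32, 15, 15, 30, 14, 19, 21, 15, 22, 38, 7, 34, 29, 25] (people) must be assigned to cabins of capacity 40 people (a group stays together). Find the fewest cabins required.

9

Total = 38 + 34 + 32 + 30 + 29 + 25 + 22 + 21 + 19 + 15 + 15 + 15 + 14 + 7 = 316 people.
Lower bound: ⌈316/40⌉ = 8 cabins.
A packing using 9 cabins:
  cabin 1: 38 = 38
  cabin 2: 34 = 34
  cabin 3: 32 + 7 = 39
  cabin 4: 30 = 30
  cabin 5: 29 = 29
  cabin 6: 25 + 15 = 40
  cabin 7: 22 + 15 = 37
  cabin 8: 21 + 19 = 40
  cabin 9: 15 + 14 = 29
No arrangement into 8 cabins stays within capacity, so 9 is optimal.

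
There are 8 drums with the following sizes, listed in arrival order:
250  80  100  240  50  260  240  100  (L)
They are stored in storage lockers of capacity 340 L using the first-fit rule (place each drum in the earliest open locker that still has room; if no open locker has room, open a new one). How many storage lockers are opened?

4

  250 → locker 1 (new)  [load 250/340]
  80 → locker 1  [load 330/340]
  100 → locker 2 (new)  [load 100/340]
  240 → locker 2  [load 340/340]
  50 → locker 3 (new)  [load 50/340]
  260 → locker 3  [load 310/340]
  240 → locker 4 (new)  [load 240/340]
  100 → locker 4  [load 340/340]
4 storage lockers opened.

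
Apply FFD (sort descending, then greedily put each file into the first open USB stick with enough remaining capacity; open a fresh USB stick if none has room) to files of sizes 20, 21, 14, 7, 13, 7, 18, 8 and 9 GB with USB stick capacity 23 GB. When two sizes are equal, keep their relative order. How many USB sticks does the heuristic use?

6

Sorted descending: 21, 20, 18, 14, 13, 9, 8, 7, 7.
  21 → USB stick 1 (new)  [load 21/23]
  20 → USB stick 2 (new)  [load 20/23]
  18 → USB stick 3 (new)  [load 18/23]
  14 → USB stick 4 (new)  [load 14/23]
  13 → USB stick 5 (new)  [load 13/23]
  9 → USB stick 4  [load 23/23]
  8 → USB stick 5  [load 21/23]
  7 → USB stick 6 (new)  [load 7/23]
  7 → USB stick 6  [load 14/23]
6 USB sticks opened.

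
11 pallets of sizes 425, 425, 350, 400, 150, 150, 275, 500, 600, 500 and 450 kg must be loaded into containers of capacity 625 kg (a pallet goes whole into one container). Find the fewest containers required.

Total = 600 + 500 + 500 + 450 + 425 + 425 + 400 + 350 + 275 + 150 + 150 = 4225 kg.
Lower bound: ⌈4225/625⌉ = 7 containers.
Also, 8 pallets each exceed 625/2 kg, and no two of those can share a container, so at least 8 containers are needed.
A packing using 8 containers:
  container 1: 600 = 600
  container 2: 500 = 500
  container 3: 500 = 500
  container 4: 450 + 150 = 600
  container 5: 425 + 150 = 575
  container 6: 425 = 425
  container 7: 400 = 400
  container 8: 350 + 275 = 625
This matches the lower bound, so 8 is optimal.

8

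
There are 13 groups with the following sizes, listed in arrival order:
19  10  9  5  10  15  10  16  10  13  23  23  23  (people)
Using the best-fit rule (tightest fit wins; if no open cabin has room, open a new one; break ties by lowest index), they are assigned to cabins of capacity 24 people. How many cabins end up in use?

  19 → cabin 1 (new)  [load 19/24]
  10 → cabin 2 (new)  [load 10/24]
  9 → cabin 2  [load 19/24]
  5 → cabin 1  [load 24/24]
  10 → cabin 3 (new)  [load 10/24]
  15 → cabin 4 (new)  [load 15/24]
  10 → cabin 3  [load 20/24]
  16 → cabin 5 (new)  [load 16/24]
  10 → cabin 6 (new)  [load 10/24]
  13 → cabin 6  [load 23/24]
  23 → cabin 7 (new)  [load 23/24]
  23 → cabin 8 (new)  [load 23/24]
  23 → cabin 9 (new)  [load 23/24]
9 cabins opened.

9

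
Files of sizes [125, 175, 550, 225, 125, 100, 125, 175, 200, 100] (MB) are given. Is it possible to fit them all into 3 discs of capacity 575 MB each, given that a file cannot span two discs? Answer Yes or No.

Total = 1900 MB; ⌈1900/575⌉ = 4.
At least 4 discs are required, but only 3 are allowed.

No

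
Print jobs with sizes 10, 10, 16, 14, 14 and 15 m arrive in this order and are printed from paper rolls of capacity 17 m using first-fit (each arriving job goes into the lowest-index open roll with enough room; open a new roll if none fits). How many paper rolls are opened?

  10 → roll 1 (new)  [load 10/17]
  10 → roll 2 (new)  [load 10/17]
  16 → roll 3 (new)  [load 16/17]
  14 → roll 4 (new)  [load 14/17]
  14 → roll 5 (new)  [load 14/17]
  15 → roll 6 (new)  [load 15/17]
6 paper rolls opened.

6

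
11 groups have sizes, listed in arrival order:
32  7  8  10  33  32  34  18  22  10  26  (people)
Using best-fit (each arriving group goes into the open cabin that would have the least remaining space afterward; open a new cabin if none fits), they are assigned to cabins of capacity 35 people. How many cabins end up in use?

8

  32 → cabin 1 (new)  [load 32/35]
  7 → cabin 2 (new)  [load 7/35]
  8 → cabin 2  [load 15/35]
  10 → cabin 2  [load 25/35]
  33 → cabin 3 (new)  [load 33/35]
  32 → cabin 4 (new)  [load 32/35]
  34 → cabin 5 (new)  [load 34/35]
  18 → cabin 6 (new)  [load 18/35]
  22 → cabin 7 (new)  [load 22/35]
  10 → cabin 2  [load 35/35]
  26 → cabin 8 (new)  [load 26/35]
8 cabins opened.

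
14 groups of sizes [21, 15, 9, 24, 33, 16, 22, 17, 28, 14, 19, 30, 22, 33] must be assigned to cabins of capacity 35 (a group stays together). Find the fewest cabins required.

10

Total = 33 + 33 + 30 + 28 + 24 + 22 + 22 + 21 + 19 + 17 + 16 + 15 + 14 + 9 = 303.
Lower bound: ⌈303/35⌉ = 9 cabins.
A packing using 10 cabins:
  cabin 1: 33 = 33
  cabin 2: 33 = 33
  cabin 3: 30 = 30
  cabin 4: 28 = 28
  cabin 5: 24 + 9 = 33
  cabin 6: 22 = 22
  cabin 7: 22 = 22
  cabin 8: 21 + 14 = 35
  cabin 9: 19 + 16 = 35
  cabin 10: 17 + 15 = 32
No arrangement into 9 cabins stays within capacity, so 10 is optimal.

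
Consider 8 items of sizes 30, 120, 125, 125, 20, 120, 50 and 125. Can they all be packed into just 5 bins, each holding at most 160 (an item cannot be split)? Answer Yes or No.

Total = 715; ⌈715/160⌉ = 5.
The bound of 5 does not rule out 5, but exhaustive search shows no assignment into 5 bins of capacity 160 exists — the minimum is 6.

No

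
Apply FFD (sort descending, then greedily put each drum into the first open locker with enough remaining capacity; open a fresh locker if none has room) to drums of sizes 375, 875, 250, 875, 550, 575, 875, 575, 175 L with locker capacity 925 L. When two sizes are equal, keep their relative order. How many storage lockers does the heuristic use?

Sorted descending: 875, 875, 875, 575, 575, 550, 375, 250, 175.
  875 → locker 1 (new)  [load 875/925]
  875 → locker 2 (new)  [load 875/925]
  875 → locker 3 (new)  [load 875/925]
  575 → locker 4 (new)  [load 575/925]
  575 → locker 5 (new)  [load 575/925]
  550 → locker 6 (new)  [load 550/925]
  375 → locker 6  [load 925/925]
  250 → locker 4  [load 825/925]
  175 → locker 5  [load 750/925]
6 storage lockers opened.

6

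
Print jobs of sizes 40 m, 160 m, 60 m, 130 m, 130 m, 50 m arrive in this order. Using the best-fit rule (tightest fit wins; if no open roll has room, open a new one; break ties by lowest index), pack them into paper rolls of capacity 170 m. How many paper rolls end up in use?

  40 → roll 1 (new)  [load 40/170]
  160 → roll 2 (new)  [load 160/170]
  60 → roll 1  [load 100/170]
  130 → roll 3 (new)  [load 130/170]
  130 → roll 4 (new)  [load 130/170]
  50 → roll 1  [load 150/170]
4 paper rolls opened.

4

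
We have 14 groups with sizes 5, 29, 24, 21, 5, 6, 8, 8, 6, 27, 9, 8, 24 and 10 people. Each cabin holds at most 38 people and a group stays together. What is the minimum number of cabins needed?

6

Total = 29 + 27 + 24 + 24 + 21 + 10 + 9 + 8 + 8 + 8 + 6 + 6 + 5 + 5 = 190 people.
Lower bound: ⌈190/38⌉ = 5 cabins.
A packing using 6 cabins:
  cabin 1: 29 + 9 = 38
  cabin 2: 27 + 10 = 37
  cabin 3: 24 + 8 + 6 = 38
  cabin 4: 24 + 8 + 6 = 38
  cabin 5: 21 + 8 + 5 = 34
  cabin 6: 5 = 5
No arrangement into 5 cabins stays within capacity, so 6 is optimal.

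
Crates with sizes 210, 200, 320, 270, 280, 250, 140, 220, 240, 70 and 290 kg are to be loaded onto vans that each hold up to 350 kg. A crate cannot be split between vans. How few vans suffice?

Total = 320 + 290 + 280 + 270 + 250 + 240 + 220 + 210 + 200 + 140 + 70 = 2490 kg.
Lower bound: ⌈2490/350⌉ = 8 vans.
Also, 9 crates each exceed 175 kg, and no two of those can share a van, so at least 9 vans are needed.
A packing using 9 vans:
  van 1: 320 = 320
  van 2: 290 = 290
  van 3: 280 + 70 = 350
  van 4: 270 = 270
  van 5: 250 = 250
  van 6: 240 = 240
  van 7: 220 = 220
  van 8: 210 + 140 = 350
  van 9: 200 = 200
This matches the lower bound, so 9 is optimal.

9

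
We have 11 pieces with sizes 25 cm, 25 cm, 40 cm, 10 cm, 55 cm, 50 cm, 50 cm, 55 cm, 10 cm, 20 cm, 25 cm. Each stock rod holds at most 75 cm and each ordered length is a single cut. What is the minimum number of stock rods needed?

5

Total = 55 + 55 + 50 + 50 + 40 + 25 + 25 + 25 + 20 + 10 + 10 = 365 cm.
Lower bound: ⌈365/75⌉ = 5 stock rods.
A packing using 5 stock rods:
  stock rod 1: 55 + 20 = 75
  stock rod 2: 55 + 10 + 10 = 75
  stock rod 3: 50 + 25 = 75
  stock rod 4: 50 + 25 = 75
  stock rod 5: 40 + 25 = 65
This matches the lower bound, so 5 is optimal.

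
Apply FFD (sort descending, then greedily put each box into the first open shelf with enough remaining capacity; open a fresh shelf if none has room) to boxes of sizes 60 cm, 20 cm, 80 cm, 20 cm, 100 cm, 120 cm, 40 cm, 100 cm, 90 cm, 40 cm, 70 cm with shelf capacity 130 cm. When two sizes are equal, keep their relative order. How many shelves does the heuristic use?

6

Sorted descending: 120, 100, 100, 90, 80, 70, 60, 40, 40, 20, 20.
  120 → shelf 1 (new)  [load 120/130]
  100 → shelf 2 (new)  [load 100/130]
  100 → shelf 3 (new)  [load 100/130]
  90 → shelf 4 (new)  [load 90/130]
  80 → shelf 5 (new)  [load 80/130]
  70 → shelf 6 (new)  [load 70/130]
  60 → shelf 6  [load 130/130]
  40 → shelf 4  [load 130/130]
  40 → shelf 5  [load 120/130]
  20 → shelf 2  [load 120/130]
  20 → shelf 3  [load 120/130]
6 shelves opened.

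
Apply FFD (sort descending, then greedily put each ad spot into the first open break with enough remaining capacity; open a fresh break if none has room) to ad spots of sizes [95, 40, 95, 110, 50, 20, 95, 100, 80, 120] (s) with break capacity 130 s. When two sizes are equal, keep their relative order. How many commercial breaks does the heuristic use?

Sorted descending: 120, 110, 100, 95, 95, 95, 80, 50, 40, 20.
  120 → break 1 (new)  [load 120/130]
  110 → break 2 (new)  [load 110/130]
  100 → break 3 (new)  [load 100/130]
  95 → break 4 (new)  [load 95/130]
  95 → break 5 (new)  [load 95/130]
  95 → break 6 (new)  [load 95/130]
  80 → break 7 (new)  [load 80/130]
  50 → break 7  [load 130/130]
  40 → break 8 (new)  [load 40/130]
  20 → break 2  [load 130/130]
8 commercial breaks opened.

8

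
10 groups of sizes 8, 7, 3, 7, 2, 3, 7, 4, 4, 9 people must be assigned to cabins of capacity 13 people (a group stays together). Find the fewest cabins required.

Total = 9 + 8 + 7 + 7 + 7 + 4 + 4 + 3 + 3 + 2 = 54 people.
Lower bound: ⌈54/13⌉ = 5 cabins.
A packing using 5 cabins:
  cabin 1: 9 + 4 = 13
  cabin 2: 8 + 4 = 12
  cabin 3: 7 + 3 + 3 = 13
  cabin 4: 7 + 2 = 9
  cabin 5: 7 = 7
This matches the lower bound, so 5 is optimal.

5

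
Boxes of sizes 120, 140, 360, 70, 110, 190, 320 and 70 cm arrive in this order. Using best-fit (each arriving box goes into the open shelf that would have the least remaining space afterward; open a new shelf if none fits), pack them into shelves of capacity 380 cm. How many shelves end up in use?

4

  120 → shelf 1 (new)  [load 120/380]
  140 → shelf 1  [load 260/380]
  360 → shelf 2 (new)  [load 360/380]
  70 → shelf 1  [load 330/380]
  110 → shelf 3 (new)  [load 110/380]
  190 → shelf 3  [load 300/380]
  320 → shelf 4 (new)  [load 320/380]
  70 → shelf 3  [load 370/380]
4 shelves opened.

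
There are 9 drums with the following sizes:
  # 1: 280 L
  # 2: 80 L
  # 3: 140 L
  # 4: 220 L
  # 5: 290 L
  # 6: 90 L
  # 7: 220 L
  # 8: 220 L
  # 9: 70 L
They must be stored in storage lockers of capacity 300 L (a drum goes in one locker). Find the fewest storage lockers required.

Total = 290 + 280 + 220 + 220 + 220 + 140 + 90 + 80 + 70 = 1610 L.
Lower bound: ⌈1610/300⌉ = 6 storage lockers.
A packing using 6 storage lockers:
  locker 1: 290 = 290
  locker 2: 280 = 280
  locker 3: 220 + 80 = 300
  locker 4: 220 + 70 = 290
  locker 5: 220 = 220
  locker 6: 140 + 90 = 230
This matches the lower bound, so 6 is optimal.

6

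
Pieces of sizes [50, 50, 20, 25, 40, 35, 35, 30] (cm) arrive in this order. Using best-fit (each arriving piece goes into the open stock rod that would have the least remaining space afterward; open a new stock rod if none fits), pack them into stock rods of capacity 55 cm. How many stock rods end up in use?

7

  50 → stock rod 1 (new)  [load 50/55]
  50 → stock rod 2 (new)  [load 50/55]
  20 → stock rod 3 (new)  [load 20/55]
  25 → stock rod 3  [load 45/55]
  40 → stock rod 4 (new)  [load 40/55]
  35 → stock rod 5 (new)  [load 35/55]
  35 → stock rod 6 (new)  [load 35/55]
  30 → stock rod 7 (new)  [load 30/55]
7 stock rods opened.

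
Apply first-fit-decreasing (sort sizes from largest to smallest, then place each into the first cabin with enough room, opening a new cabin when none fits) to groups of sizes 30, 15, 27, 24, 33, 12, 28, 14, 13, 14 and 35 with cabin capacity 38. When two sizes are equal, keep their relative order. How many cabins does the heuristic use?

8

Sorted descending: 35, 33, 30, 28, 27, 24, 15, 14, 14, 13, 12.
  35 → cabin 1 (new)  [load 35/38]
  33 → cabin 2 (new)  [load 33/38]
  30 → cabin 3 (new)  [load 30/38]
  28 → cabin 4 (new)  [load 28/38]
  27 → cabin 5 (new)  [load 27/38]
  24 → cabin 6 (new)  [load 24/38]
  15 → cabin 7 (new)  [load 15/38]
  14 → cabin 6  [load 38/38]
  14 → cabin 7  [load 29/38]
  13 → cabin 8 (new)  [load 13/38]
  12 → cabin 8  [load 25/38]
8 cabins opened.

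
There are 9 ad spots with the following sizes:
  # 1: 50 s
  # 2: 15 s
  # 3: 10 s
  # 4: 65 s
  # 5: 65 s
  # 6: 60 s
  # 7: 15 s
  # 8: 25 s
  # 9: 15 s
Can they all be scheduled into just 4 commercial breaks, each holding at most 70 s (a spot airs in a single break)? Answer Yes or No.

No

Total = 320 s; ⌈320/70⌉ = 5.
At least 5 commercial breaks are required, but only 4 are allowed.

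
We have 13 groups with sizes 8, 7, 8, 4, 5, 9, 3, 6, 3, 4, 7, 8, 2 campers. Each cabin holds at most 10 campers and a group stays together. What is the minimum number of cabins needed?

8

Total = 9 + 8 + 8 + 8 + 7 + 7 + 6 + 5 + 4 + 4 + 3 + 3 + 2 = 74 campers.
Lower bound: ⌈74/10⌉ = 8 cabins.
A packing using 8 cabins:
  cabin 1: 9 = 9
  cabin 2: 8 + 2 = 10
  cabin 3: 8 = 8
  cabin 4: 8 = 8
  cabin 5: 7 + 3 = 10
  cabin 6: 7 + 3 = 10
  cabin 7: 6 + 4 = 10
  cabin 8: 5 + 4 = 9
This matches the lower bound, so 8 is optimal.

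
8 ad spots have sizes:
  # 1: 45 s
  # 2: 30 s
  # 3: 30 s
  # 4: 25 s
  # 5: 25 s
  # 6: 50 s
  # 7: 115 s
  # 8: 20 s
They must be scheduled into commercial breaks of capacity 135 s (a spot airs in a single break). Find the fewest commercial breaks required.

Total = 115 + 50 + 45 + 30 + 30 + 25 + 25 + 20 = 340 s.
Lower bound: ⌈340/135⌉ = 3 commercial breaks.
A packing using 3 commercial breaks:
  break 1: 115 + 20 = 135
  break 2: 50 + 45 + 30 = 125
  break 3: 30 + 25 + 25 = 80
This matches the lower bound, so 3 is optimal.

3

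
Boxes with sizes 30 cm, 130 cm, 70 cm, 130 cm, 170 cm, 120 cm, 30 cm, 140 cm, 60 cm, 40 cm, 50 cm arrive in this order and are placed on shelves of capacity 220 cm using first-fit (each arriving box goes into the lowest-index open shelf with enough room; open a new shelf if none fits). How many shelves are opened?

  30 → shelf 1 (new)  [load 30/220]
  130 → shelf 1  [load 160/220]
  70 → shelf 2 (new)  [load 70/220]
  130 → shelf 2  [load 200/220]
  170 → shelf 3 (new)  [load 170/220]
  120 → shelf 4 (new)  [load 120/220]
  30 → shelf 1  [load 190/220]
  140 → shelf 5 (new)  [load 140/220]
  60 → shelf 4  [load 180/220]
  40 → shelf 3  [load 210/220]
  50 → shelf 5  [load 190/220]
5 shelves opened.

5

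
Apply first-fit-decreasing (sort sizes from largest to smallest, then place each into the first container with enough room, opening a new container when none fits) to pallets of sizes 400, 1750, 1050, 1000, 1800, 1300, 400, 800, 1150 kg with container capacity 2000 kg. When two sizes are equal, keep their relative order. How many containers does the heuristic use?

Sorted descending: 1800, 1750, 1300, 1150, 1050, 1000, 800, 400, 400.
  1800 → container 1 (new)  [load 1800/2000]
  1750 → container 2 (new)  [load 1750/2000]
  1300 → container 3 (new)  [load 1300/2000]
  1150 → container 4 (new)  [load 1150/2000]
  1050 → container 5 (new)  [load 1050/2000]
  1000 → container 6 (new)  [load 1000/2000]
  800 → container 4  [load 1950/2000]
  400 → container 3  [load 1700/2000]
  400 → container 5  [load 1450/2000]
6 containers opened.

6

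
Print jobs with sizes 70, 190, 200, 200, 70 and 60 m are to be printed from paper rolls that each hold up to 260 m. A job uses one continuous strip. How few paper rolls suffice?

4

Total = 200 + 200 + 190 + 70 + 70 + 60 = 790 m.
Lower bound: ⌈790/260⌉ = 4 paper rolls.
A packing using 4 paper rolls:
  roll 1: 200 + 60 = 260
  roll 2: 200 = 200
  roll 3: 190 + 70 = 260
  roll 4: 70 = 70
This matches the lower bound, so 4 is optimal.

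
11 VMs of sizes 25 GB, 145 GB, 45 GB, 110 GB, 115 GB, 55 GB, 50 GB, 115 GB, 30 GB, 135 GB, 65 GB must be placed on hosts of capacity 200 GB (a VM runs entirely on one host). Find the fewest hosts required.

5

Total = 145 + 135 + 115 + 115 + 110 + 65 + 55 + 50 + 45 + 30 + 25 = 890 GB.
Lower bound: ⌈890/200⌉ = 5 hosts.
A packing using 5 hosts:
  host 1: 145 + 55 = 200
  host 2: 135 + 65 = 200
  host 3: 115 + 50 + 30 = 195
  host 4: 115 + 45 + 25 = 185
  host 5: 110 = 110
This matches the lower bound, so 5 is optimal.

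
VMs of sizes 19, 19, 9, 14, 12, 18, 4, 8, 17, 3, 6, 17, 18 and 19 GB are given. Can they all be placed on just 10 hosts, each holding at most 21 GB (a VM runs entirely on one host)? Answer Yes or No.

Yes

A valid assignment using 10 hosts:
  host 1: 19 = 19
  host 2: 19 = 19
  host 3: 19 = 19
  host 4: 18 + 3 = 21
  host 5: 18 = 18
  host 6: 17 + 4 = 21
  host 7: 17 = 17
  host 8: 14 + 6 = 20
  host 9: 12 + 9 = 21
  host 10: 8 = 8
Every load is within 21 GB, so 10 hosts suffice.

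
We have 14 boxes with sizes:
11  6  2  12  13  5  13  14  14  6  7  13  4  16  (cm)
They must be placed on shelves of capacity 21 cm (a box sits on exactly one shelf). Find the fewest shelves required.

Total = 16 + 14 + 14 + 13 + 13 + 13 + 12 + 11 + 7 + 6 + 6 + 5 + 4 + 2 = 136 cm.
Lower bound: ⌈136/21⌉ = 7 shelves.
Also, 8 boxes each exceed 21/2 cm, and no two of those can share a shelf, so at least 8 shelves are needed.
A packing using 8 shelves:
  shelf 1: 16 + 5 = 21
  shelf 2: 14 + 7 = 21
  shelf 3: 14 + 6 = 20
  shelf 4: 13 + 6 + 2 = 21
  shelf 5: 13 + 4 = 17
  shelf 6: 13 = 13
  shelf 7: 12 = 12
  shelf 8: 11 = 11
This matches the lower bound, so 8 is optimal.

8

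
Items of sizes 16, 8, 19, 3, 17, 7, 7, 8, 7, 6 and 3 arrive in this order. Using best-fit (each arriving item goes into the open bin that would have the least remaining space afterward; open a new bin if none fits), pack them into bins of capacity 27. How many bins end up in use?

  16 → bin 1 (new)  [load 16/27]
  8 → bin 1  [load 24/27]
  19 → bin 2 (new)  [load 19/27]
  3 → bin 1  [load 27/27]
  17 → bin 3 (new)  [load 17/27]
  7 → bin 2  [load 26/27]
  7 → bin 3  [load 24/27]
  8 → bin 4 (new)  [load 8/27]
  7 → bin 4  [load 15/27]
  6 → bin 4  [load 21/27]
  3 → bin 3  [load 27/27]
4 bins opened.

4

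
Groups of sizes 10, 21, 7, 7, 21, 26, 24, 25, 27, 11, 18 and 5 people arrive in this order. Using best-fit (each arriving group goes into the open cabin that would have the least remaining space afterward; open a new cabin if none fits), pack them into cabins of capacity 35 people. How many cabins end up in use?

  10 → cabin 1 (new)  [load 10/35]
  21 → cabin 1  [load 31/35]
  7 → cabin 2 (new)  [load 7/35]
  7 → cabin 2  [load 14/35]
  21 → cabin 2  [load 35/35]
  26 → cabin 3 (new)  [load 26/35]
  24 → cabin 4 (new)  [load 24/35]
  25 → cabin 5 (new)  [load 25/35]
  27 → cabin 6 (new)  [load 27/35]
  11 → cabin 4  [load 35/35]
  18 → cabin 7 (new)  [load 18/35]
  5 → cabin 6  [load 32/35]
7 cabins opened.

7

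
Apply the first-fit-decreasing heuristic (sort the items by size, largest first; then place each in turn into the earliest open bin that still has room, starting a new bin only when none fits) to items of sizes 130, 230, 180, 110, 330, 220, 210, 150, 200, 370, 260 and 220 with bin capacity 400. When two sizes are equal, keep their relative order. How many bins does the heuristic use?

8

Sorted descending: 370, 330, 260, 230, 220, 220, 210, 200, 180, 150, 130, 110.
  370 → bin 1 (new)  [load 370/400]
  330 → bin 2 (new)  [load 330/400]
  260 → bin 3 (new)  [load 260/400]
  230 → bin 4 (new)  [load 230/400]
  220 → bin 5 (new)  [load 220/400]
  220 → bin 6 (new)  [load 220/400]
  210 → bin 7 (new)  [load 210/400]
  200 → bin 8 (new)  [load 200/400]
  180 → bin 5  [load 400/400]
  150 → bin 4  [load 380/400]
  130 → bin 3  [load 390/400]
  110 → bin 6  [load 330/400]
8 bins opened.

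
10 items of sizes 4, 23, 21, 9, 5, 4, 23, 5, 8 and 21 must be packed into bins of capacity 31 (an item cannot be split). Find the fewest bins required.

4

Total = 23 + 23 + 21 + 21 + 9 + 8 + 5 + 5 + 4 + 4 = 123.
Lower bound: ⌈123/31⌉ = 4 bins.
A packing using 4 bins:
  bin 1: 23 + 8 = 31
  bin 2: 23 + 4 + 4 = 31
  bin 3: 21 + 9 = 30
  bin 4: 21 + 5 + 5 = 31
This matches the lower bound, so 4 is optimal.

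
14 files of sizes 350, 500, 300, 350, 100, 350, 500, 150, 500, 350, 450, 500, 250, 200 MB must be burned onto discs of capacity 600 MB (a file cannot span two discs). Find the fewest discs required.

Total = 500 + 500 + 500 + 500 + 450 + 350 + 350 + 350 + 350 + 300 + 250 + 200 + 150 + 100 = 4850 MB.
Lower bound: ⌈4850/600⌉ = 9 discs.
A packing using 10 discs:
  disc 1: 500 + 100 = 600
  disc 2: 500 = 500
  disc 3: 500 = 500
  disc 4: 500 = 500
  disc 5: 450 + 150 = 600
  disc 6: 350 + 250 = 600
  disc 7: 350 + 200 = 550
  disc 8: 350 = 350
  disc 9: 350 = 350
  disc 10: 300 = 300
No arrangement into 9 discs stays within capacity, so 10 is optimal.

10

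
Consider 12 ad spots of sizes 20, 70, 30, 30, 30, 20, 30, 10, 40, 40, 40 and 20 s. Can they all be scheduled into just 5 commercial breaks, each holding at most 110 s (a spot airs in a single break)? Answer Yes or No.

A valid assignment using 4 commercial breaks:
  break 1: 70 + 40 = 110
  break 2: 40 + 40 + 30 = 110
  break 3: 30 + 30 + 30 + 20 = 110
  break 4: 20 + 20 + 10 = 50
That uses only 4 ≤ 5, so 5 commercial breaks are enough.

Yes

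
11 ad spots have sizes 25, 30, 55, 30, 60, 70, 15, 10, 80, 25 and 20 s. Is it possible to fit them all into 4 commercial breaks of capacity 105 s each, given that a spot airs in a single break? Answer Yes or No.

A valid assignment using 4 commercial breaks:
  break 1: 80 + 25 = 105
  break 2: 70 + 25 + 10 = 105
  break 3: 60 + 30 + 15 = 105
  break 4: 55 + 30 + 20 = 105
Every load is within 105 s, so 4 commercial breaks suffice.

Yes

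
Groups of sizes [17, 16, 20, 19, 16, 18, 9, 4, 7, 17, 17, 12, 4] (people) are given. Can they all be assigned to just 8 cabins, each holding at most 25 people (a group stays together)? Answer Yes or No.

No

Total = 176 people; ⌈176/25⌉ = 8.
The bound of 8 does not rule out 8, but exhaustive search shows no assignment into 8 cabins of capacity 25 people exists — the minimum is 9.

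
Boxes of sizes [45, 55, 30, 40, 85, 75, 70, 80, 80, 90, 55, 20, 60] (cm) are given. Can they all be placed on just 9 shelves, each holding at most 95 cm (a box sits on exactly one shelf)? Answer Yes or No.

No

Total = 785 cm; ⌈785/95⌉ = 9.
The bound of 9 does not rule out 9, but exhaustive search shows no assignment into 9 shelves of capacity 95 cm exists — the minimum is 10.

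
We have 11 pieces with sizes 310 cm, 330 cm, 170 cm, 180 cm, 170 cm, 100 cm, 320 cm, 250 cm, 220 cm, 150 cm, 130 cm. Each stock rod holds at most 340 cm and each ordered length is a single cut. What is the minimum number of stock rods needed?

8

Total = 330 + 320 + 310 + 250 + 220 + 180 + 170 + 170 + 150 + 130 + 100 = 2330 cm.
Lower bound: ⌈2330/340⌉ = 7 stock rods.
A packing using 8 stock rods:
  stock rod 1: 330 = 330
  stock rod 2: 320 = 320
  stock rod 3: 310 = 310
  stock rod 4: 250 = 250
  stock rod 5: 220 + 100 = 320
  stock rod 6: 180 + 150 = 330
  stock rod 7: 170 + 170 = 340
  stock rod 8: 130 = 130
No arrangement into 7 stock rods stays within capacity, so 8 is optimal.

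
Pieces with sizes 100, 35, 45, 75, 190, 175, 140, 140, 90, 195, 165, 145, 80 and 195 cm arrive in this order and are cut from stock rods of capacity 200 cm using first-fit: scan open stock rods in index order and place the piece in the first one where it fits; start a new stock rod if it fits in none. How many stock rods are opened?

  100 → stock rod 1 (new)  [load 100/200]
  35 → stock rod 1  [load 135/200]
  45 → stock rod 1  [load 180/200]
  75 → stock rod 2 (new)  [load 75/200]
  190 → stock rod 3 (new)  [load 190/200]
  175 → stock rod 4 (new)  [load 175/200]
  140 → stock rod 5 (new)  [load 140/200]
  140 → stock rod 6 (new)  [load 140/200]
  90 → stock rod 2  [load 165/200]
  195 → stock rod 7 (new)  [load 195/200]
  165 → stock rod 8 (new)  [load 165/200]
  145 → stock rod 9 (new)  [load 145/200]
  80 → stock rod 10 (new)  [load 80/200]
  195 → stock rod 11 (new)  [load 195/200]
11 stock rods opened.

11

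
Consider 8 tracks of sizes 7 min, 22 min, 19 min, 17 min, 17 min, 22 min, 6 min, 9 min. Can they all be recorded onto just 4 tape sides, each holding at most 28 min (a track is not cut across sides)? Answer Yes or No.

Total = 119 min; ⌈119/28⌉ = 5.
At least 5 tape sides are required, but only 4 are allowed.

No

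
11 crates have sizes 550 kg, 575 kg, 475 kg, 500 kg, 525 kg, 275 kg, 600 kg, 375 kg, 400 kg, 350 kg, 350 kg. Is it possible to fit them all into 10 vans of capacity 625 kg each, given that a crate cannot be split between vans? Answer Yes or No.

Yes

A valid assignment using 10 vans:
  van 1: 600 = 600
  van 2: 575 = 575
  van 3: 550 = 550
  van 4: 525 = 525
  van 5: 500 = 500
  van 6: 475 = 475
  van 7: 400 = 400
  van 8: 375 = 375
  van 9: 350 + 275 = 625
  van 10: 350 = 350
Every load is within 625 kg, so 10 vans suffice.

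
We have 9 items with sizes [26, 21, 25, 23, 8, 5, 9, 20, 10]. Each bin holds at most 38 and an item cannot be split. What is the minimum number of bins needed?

5

Total = 26 + 25 + 23 + 21 + 20 + 10 + 9 + 8 + 5 = 147.
Lower bound: ⌈147/38⌉ = 4 bins.
Also, 5 items each exceed 19, and no two of those can share a bin, so at least 5 bins are needed.
A packing using 5 bins:
  bin 1: 26 + 10 = 36
  bin 2: 25 + 9 = 34
  bin 3: 23 + 8 + 5 = 36
  bin 4: 21 = 21
  bin 5: 20 = 20
This matches the lower bound, so 5 is optimal.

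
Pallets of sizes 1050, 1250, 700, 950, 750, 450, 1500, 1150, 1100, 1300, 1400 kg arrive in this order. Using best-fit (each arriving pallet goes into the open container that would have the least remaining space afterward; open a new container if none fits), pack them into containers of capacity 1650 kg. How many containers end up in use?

9

  1050 → container 1 (new)  [load 1050/1650]
  1250 → container 2 (new)  [load 1250/1650]
  700 → container 3 (new)  [load 700/1650]
  950 → container 3  [load 1650/1650]
  750 → container 4 (new)  [load 750/1650]
  450 → container 1  [load 1500/1650]
  1500 → container 5 (new)  [load 1500/1650]
  1150 → container 6 (new)  [load 1150/1650]
  1100 → container 7 (new)  [load 1100/1650]
  1300 → container 8 (new)  [load 1300/1650]
  1400 → container 9 (new)  [load 1400/1650]
9 containers opened.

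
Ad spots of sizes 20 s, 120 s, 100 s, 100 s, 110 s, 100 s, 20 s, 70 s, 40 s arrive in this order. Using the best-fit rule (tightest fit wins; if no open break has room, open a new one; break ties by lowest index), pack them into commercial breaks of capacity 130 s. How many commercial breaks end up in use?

6

  20 → break 1 (new)  [load 20/130]
  120 → break 2 (new)  [load 120/130]
  100 → break 1  [load 120/130]
  100 → break 3 (new)  [load 100/130]
  110 → break 4 (new)  [load 110/130]
  100 → break 5 (new)  [load 100/130]
  20 → break 4  [load 130/130]
  70 → break 6 (new)  [load 70/130]
  40 → break 6  [load 110/130]
6 commercial breaks opened.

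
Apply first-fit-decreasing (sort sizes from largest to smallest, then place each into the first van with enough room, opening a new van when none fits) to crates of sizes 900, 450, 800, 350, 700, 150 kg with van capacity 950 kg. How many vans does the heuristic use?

4

Sorted descending: 900, 800, 700, 450, 350, 150.
  900 → van 1 (new)  [load 900/950]
  800 → van 2 (new)  [load 800/950]
  700 → van 3 (new)  [load 700/950]
  450 → van 4 (new)  [load 450/950]
  350 → van 4  [load 800/950]
  150 → van 2  [load 950/950]
4 vans opened.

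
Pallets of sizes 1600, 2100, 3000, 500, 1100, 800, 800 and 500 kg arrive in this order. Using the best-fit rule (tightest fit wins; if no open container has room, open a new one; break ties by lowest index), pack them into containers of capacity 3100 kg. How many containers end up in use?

4

  1600 → container 1 (new)  [load 1600/3100]
  2100 → container 2 (new)  [load 2100/3100]
  3000 → container 3 (new)  [load 3000/3100]
  500 → container 2  [load 2600/3100]
  1100 → container 1  [load 2700/3100]
  800 → container 4 (new)  [load 800/3100]
  800 → container 4  [load 1600/3100]
  500 → container 2  [load 3100/3100]
4 containers opened.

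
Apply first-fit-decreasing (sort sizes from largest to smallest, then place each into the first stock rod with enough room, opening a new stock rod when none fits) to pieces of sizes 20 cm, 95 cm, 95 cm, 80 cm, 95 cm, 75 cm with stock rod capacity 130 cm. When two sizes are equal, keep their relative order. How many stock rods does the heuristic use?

Sorted descending: 95, 95, 95, 80, 75, 20.
  95 → stock rod 1 (new)  [load 95/130]
  95 → stock rod 2 (new)  [load 95/130]
  95 → stock rod 3 (new)  [load 95/130]
  80 → stock rod 4 (new)  [load 80/130]
  75 → stock rod 5 (new)  [load 75/130]
  20 → stock rod 1  [load 115/130]
5 stock rods opened.

5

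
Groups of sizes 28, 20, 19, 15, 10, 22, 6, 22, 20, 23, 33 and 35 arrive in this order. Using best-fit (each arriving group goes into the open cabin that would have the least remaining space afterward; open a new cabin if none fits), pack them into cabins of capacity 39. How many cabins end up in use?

8

  28 → cabin 1 (new)  [load 28/39]
  20 → cabin 2 (new)  [load 20/39]
  19 → cabin 2  [load 39/39]
  15 → cabin 3 (new)  [load 15/39]
  10 → cabin 1  [load 38/39]
  22 → cabin 3  [load 37/39]
  6 → cabin 4 (new)  [load 6/39]
  22 → cabin 4  [load 28/39]
  20 → cabin 5 (new)  [load 20/39]
  23 → cabin 6 (new)  [load 23/39]
  33 → cabin 7 (new)  [load 33/39]
  35 → cabin 8 (new)  [load 35/39]
8 cabins opened.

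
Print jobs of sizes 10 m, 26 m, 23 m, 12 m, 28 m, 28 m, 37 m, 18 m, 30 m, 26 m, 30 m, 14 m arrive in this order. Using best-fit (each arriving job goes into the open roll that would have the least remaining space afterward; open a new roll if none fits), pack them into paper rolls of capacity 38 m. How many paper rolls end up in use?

9

  10 → roll 1 (new)  [load 10/38]
  26 → roll 1  [load 36/38]
  23 → roll 2 (new)  [load 23/38]
  12 → roll 2  [load 35/38]
  28 → roll 3 (new)  [load 28/38]
  28 → roll 4 (new)  [load 28/38]
  37 → roll 5 (new)  [load 37/38]
  18 → roll 6 (new)  [load 18/38]
  30 → roll 7 (new)  [load 30/38]
  26 → roll 8 (new)  [load 26/38]
  30 → roll 9 (new)  [load 30/38]
  14 → roll 6  [load 32/38]
9 paper rolls opened.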